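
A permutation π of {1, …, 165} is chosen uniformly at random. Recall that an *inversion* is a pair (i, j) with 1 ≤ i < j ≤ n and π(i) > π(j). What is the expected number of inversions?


Write X = Σ X_I over the C(165, 2) = 13530 pairs i < j, with X_I the indicator of one inversion.
There are 13530 indicators.
For each fixed pair i < j, the values π(i) and π(j) are two distinct elements of {1, …, 165} in uniformly random order; by symmetry P[π(i) > π(j)] = 1/2.
By linearity: E[X] = 13530 · (1/2) = C(165, 2) · (1/2) = 13530/2 = 6765 ≈ 6765.0000.

E[X] = 6765 = 6765.0000.


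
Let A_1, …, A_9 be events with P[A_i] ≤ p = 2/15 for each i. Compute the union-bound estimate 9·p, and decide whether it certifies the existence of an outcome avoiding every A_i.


Union bound: P[∪_{i=1}^{9} A_i] ≤ Σ_i P[A_i] ≤ 9·p = 9·(2/15) = 6/5.
Numerically: 6/5 ≈ 1.2000.
Is 6/5 < 1? NO.
Since the bound 6/5 is ≥ 1, the union bound is uninformative here; it does NOT by itself certify existence.

9·p = 6/5 ≈ 1.2000; existence NOT certified by the union bound.


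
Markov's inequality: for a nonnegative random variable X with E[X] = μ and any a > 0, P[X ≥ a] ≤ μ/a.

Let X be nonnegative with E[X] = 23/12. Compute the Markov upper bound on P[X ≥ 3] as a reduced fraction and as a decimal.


μ = E[X] = 23/12, a = 3.
Markov: P[X ≥ 3] ≤ μ/a = (23/12)/3 = 23/36.
Numerically: ≈ 0.63889.
(Since a = 3 > μ = 1.91667, the bound 23/36 is < 1 and informative.)

P[X ≥ 3] ≤ 23/36 ≈ 0.63889.


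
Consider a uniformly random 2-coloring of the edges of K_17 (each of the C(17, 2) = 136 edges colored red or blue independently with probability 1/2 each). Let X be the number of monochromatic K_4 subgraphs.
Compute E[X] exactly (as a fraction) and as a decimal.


Let X = Σ_S X_S over the C(17, 4) = 2380 subsets S of size 4, where X_S = 1 if the K_4 on S is monochromatic.
For a fixed S, the K_4 on S has C(4, 2) = 6 edges. P[all 6 edges red] = (1/2)^6, and likewise for blue, so P[monochromatic] = 2·(1/2)^6 = 2^{1 − 6} = 1/32.
By linearity of expectation: E[X] = C(17, 4) · 2^{1 − 6} = 2380 · 1/32 = 595/8.
Numerically: E[X] ≈ 74.375.

E[X] = C(17,4)·2^(1−C(4,2)) = 595/8 ≈ 74.375.


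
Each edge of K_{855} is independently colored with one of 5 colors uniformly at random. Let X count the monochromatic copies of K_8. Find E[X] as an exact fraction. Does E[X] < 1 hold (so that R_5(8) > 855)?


E[X] = C(855, 8) · 5^{1 − 28} = 6854000254398702450 · 5^{−27} = 6854000254398702450/7450580596923828125.
As a reduced fraction: E[X] = 274160010175948098/298023223876953125 ≈ 0.920.
Is E[X] < 1? YES.
Since E[X] < 1, there exists a 5-coloring of K_{855} with no monochromatic K_8; hence R_5(8) > 855.

E[X] = 274160010175948098/298023223876953125 ≈ 0.920; E[X] < 1, so R_5(8) > 855.


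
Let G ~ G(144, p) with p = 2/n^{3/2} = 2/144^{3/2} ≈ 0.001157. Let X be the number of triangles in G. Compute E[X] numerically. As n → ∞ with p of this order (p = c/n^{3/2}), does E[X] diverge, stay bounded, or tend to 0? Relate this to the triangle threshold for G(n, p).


Number of potential triangles: C(144, 3) = 487344.
Each occurs with probability p³ ≈ (0.001157)³ ≈ 1.550454e-09.
By linearity: E[X] = C(144, 3)·p³ ≈ 487344 · 1.550454e-09 ≈ 0.0008.
Since α = 3/2 > 1, p = c/n^{3/2} = o(1/n) is below the triangle threshold p ~ 1/n. Asymptotically E[X] ~ (c³/6)·n^{3(1−α)} = (2³/6)·n^{-1.5} → 0, so by Markov's inequality G has no triangles w.h.p.

E[X] ≈ 0.0008; in regime p = Θ(1/n^{3/2}) E[X] tends to 0 (below the triangle threshold p ~ 1/n).


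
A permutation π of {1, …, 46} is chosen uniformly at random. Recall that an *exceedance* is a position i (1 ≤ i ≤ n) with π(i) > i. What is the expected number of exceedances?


Write X = Σ_{i=1}^{46} X_i, where X_i = 1_{π(i) > i}.
For each fixed i, π(i) is uniform over {1, …, 46} (marginal of a uniform permutation), so P[π(i) > i] = (n − i)/n. Summing: Σ_{i=1}^{46} (n − i)/n = (0 + 1 + … + 45)/46 = 46(46 − 1)/(2·46) = (46 − 1)/2.
Hence E[X] = Σ_{i=1}^{46} (46 − i)/46 = 45/2 ≈ 22.500.

E[X] = 45/2 = 22.500.


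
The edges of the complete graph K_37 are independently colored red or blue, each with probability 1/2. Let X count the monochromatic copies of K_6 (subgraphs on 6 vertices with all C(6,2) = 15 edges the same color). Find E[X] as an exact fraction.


Let X = Σ_S X_S over the C(37, 6) = 2324784 subsets S of size 6, where X_S = 1 if the K_6 on S is monochromatic.
For a fixed S, the K_6 on S has C(6, 2) = 15 edges. P[all 15 edges red] = (1/2)^15, and likewise for blue, so P[monochromatic] = 2·(1/2)^15 = 2^{1 − 15} = 1/16384.
By linearity: E[X] = C(37, 6) · 2^{1 − 15} = 2324784 · 1/16384 = 145299/1024.
Numerically: E[X] ≈ 141.8936.

E[X] = C(37,6)·2^(1−C(6,2)) = 145299/1024 ≈ 141.8936.


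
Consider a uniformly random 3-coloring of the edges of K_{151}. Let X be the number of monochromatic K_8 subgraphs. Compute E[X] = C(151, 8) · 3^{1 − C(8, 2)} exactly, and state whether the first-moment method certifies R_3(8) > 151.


E[X] = C(151, 8) · 3^{1 − 28} = 5551321138650 · 3^{−27} = 5551321138650/7625597484987.
As a reduced fraction: E[X] = 616813459850/847288609443 ≈ 0.7279851.
Is E[X] < 1? YES.
Since E[X] < 1, there exists a 3-coloring of K_{151} with no monochromatic K_8; hence R_3(8) > 151.

E[X] = 616813459850/847288609443 ≈ 0.7279851; E[X] < 1, so R_3(8) > 151.


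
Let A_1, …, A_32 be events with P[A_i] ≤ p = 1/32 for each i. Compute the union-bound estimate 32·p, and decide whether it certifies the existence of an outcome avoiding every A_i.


Union bound: P[∪_{i=1}^{32} A_i] ≤ Σ_i P[A_i] ≤ 32·p = 32·(1/32) = 1.
Numerically: 1 ≈ 1.000000.
Is 1 < 1? NO.
Since the bound 1 is ≥ 1, the union bound is uninformative here; it does NOT by itself certify existence.

32·p = 1 ≈ 1.000000; existence NOT certified by the union bound.


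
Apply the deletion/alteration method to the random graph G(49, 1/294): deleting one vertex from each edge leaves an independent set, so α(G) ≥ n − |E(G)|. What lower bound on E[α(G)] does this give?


E[|E(G)|] = C(49, 2)·p = 1176 · (1/294) = 4.
E[α(G)] ≥ n − E[|E(G)|] = 49 − 4 = 45.
Numerically: ≈ 45.000.
(This is only a lower bound; the true E[α(G)] may be larger.)

E[α(G)] ≥ 45 ≈ 45.000.


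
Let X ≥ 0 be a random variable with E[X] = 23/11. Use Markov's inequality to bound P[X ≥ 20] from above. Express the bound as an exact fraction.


μ = E[X] = 23/11, a = 20.
Markov: P[X ≥ 20] ≤ μ/a = (23/11)/20 = 23/220.
Numerically: ≈ 0.10455.
(Since a = 20 > μ = 2.09091, the bound 23/220 is < 1 and informative.)

P[X ≥ 20] ≤ 23/220 ≈ 0.10455.


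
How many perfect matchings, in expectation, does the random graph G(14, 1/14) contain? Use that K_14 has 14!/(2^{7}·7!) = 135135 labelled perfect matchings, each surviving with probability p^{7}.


K_14 has 14!/(2^{7}·7!) = 135135 labelled perfect matchings.
For each such perfect matching H, let X_H = 1 if all 7 edges of H are present in G. Then P[X_H = 1] = p^{7} = (1/14)^{7} = 1/105413504.
Summing the indicators: E[X] = Σ_H E[X_H] = 135135 · p^{7} = 135135 · 1/105413504 = 19305/15059072.
Numerically: E[X] ≈ 0.00128.

E[X] = 135135 · (1/14)^{7} = 19305/15059072 ≈ 0.00128.


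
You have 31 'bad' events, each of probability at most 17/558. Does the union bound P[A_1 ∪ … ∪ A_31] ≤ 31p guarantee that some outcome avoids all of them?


Union bound: P[∪_{i=1}^{31} A_i] ≤ Σ_i P[A_i] ≤ 31·p = 31·(17/558) = 17/18.
Numerically: 17/18 ≈ 0.944444.
Is 17/18 < 1? YES.
Since P[∪ A_i] ≤ 17/18 < 1, the complement has P[∩ A_i^c] ≥ 1 − 17/18 = 1/18 > 0, so some outcome avoids every A_i.

31·p = 17/18 ≈ 0.944444; existence CERTIFIED by the union bound.


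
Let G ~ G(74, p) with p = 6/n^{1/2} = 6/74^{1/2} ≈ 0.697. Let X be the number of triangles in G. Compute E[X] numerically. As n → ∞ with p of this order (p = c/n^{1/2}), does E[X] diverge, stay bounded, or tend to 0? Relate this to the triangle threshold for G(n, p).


Number of potential triangles: C(74, 3) = 64824.
Each occurs with probability p³ ≈ (0.697)³ ≈ 3.39317e-01.
By linearity: E[X] = C(74, 3)·p³ ≈ 64824 · 3.39317e-01 ≈ 21995.913.
Since α = 1/2 < 1, p = c/n^{1/2} ≫ 1/n is above the triangle threshold p ~ 1/n. Asymptotically E[X] ~ (c³/6)·n^{3(1−α)} = (6³/6)·n^{1.5} → ∞; triangles are abundant w.h.p.

E[X] ≈ 21995.913; in regime p = Θ(1/n^{1/2}) E[X] diverges (above the triangle threshold p ~ 1/n).


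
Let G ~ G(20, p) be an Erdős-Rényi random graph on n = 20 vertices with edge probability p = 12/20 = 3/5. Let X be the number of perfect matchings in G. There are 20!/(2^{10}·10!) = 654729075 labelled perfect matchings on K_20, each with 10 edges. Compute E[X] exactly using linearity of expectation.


K_20 has 20!/(2^{10}·10!) = 654729075 labelled perfect matchings.
For each such perfect matching H, let X_H = 1 if all 10 edges of H are present in G. Then P[X_H = 1] = p^{10} = (3/5)^{10} = 59049/9765625.
By linearity of expectation: E[X] = Σ_H E[X_H] = 654729075 · p^{10} = 654729075 · 59049/9765625 = 1546443885987/390625.
Numerically: E[X] ≈ 3.959e+06.

E[X] = 654729075 · (3/5)^{10} = 1546443885987/390625 ≈ 3.959e+06.


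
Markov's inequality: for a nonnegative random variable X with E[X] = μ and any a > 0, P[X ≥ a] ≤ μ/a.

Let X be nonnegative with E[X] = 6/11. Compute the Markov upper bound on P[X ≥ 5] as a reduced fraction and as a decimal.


μ = E[X] = 6/11, a = 5.
Markov: P[X ≥ 5] ≤ μ/a = (6/11)/5 = 6/55.
Numerically: ≈ 0.109.
(Since a = 5 > μ = 0.545, the bound 6/55 is < 1 and informative.)

P[X ≥ 5] ≤ 6/55 ≈ 0.109.


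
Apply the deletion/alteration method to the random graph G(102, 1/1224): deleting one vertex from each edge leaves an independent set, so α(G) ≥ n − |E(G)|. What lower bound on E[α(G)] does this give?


E[|E(G)|] = C(102, 2)·p = 5151 · (1/1224) = 101/24.
E[α(G)] ≥ n − E[|E(G)|] = 102 − 101/24 = 2347/24.
Numerically: ≈ 97.79167.
(This is only a lower bound; the true E[α(G)] may be larger.)

E[α(G)] ≥ 2347/24 ≈ 97.79167.


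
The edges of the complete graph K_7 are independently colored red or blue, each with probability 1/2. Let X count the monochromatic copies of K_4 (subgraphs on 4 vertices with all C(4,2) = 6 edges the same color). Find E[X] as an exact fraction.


Let X = Σ_S X_S over the C(7, 4) = 35 subsets S of size 4, where X_S = 1 if the K_4 on S is monochromatic.
For a fixed S, the K_4 on S has C(4, 2) = 6 edges. P[all 6 edges red] = (1/2)^6, and likewise for blue, so P[monochromatic] = 2·(1/2)^6 = 2^{1 − 6} = 1/32.
Summing: E[X] = C(7, 4) · 2^{1 − 6} = 35 · 1/32 = 35/32.
Numerically: E[X] ≈ 1.09375.

E[X] = C(7,4)·2^(1−C(4,2)) = 35/32 ≈ 1.09375.


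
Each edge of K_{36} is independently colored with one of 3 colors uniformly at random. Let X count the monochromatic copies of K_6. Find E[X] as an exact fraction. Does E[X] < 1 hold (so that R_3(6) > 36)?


E[X] = C(36, 6) · 3^{1 − 15} = 1947792 · 3^{−14} = 1947792/4782969.
As a reduced fraction: E[X] = 649264/1594323 ≈ 0.407235.
Is E[X] < 1? YES.
Since E[X] < 1, there exists a 3-coloring of K_{36} with no monochromatic K_6; hence R_3(6) > 36.

E[X] = 649264/1594323 ≈ 0.407235; E[X] < 1, so R_3(6) > 36.


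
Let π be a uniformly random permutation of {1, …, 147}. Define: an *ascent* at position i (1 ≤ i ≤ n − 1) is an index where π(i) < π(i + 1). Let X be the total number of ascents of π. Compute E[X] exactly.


Write X = Σ X_I over i = 1, …, 146, with X_I the indicator of one ascent.
There are 146 indicators.
For each fixed i, the pair (π(i), π(i+1)) is a uniformly random ordered pair of distinct values from {1, …, 147}; by symmetry P[π(i) < π(i+1)] = 1/2.
By linearity: E[X] = 146 · (1/2) = (147 − 1) · (1/2) = 73 ≈ 73.00000.

E[X] = 73 = 73.00000.


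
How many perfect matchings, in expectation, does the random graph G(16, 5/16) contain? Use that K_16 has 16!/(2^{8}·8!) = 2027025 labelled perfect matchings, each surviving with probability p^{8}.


K_16 has 16!/(2^{8}·8!) = 2027025 labelled perfect matchings.
For each such perfect matching H, let X_H = 1 if all 8 edges of H are present in G. Then P[X_H = 1] = p^{8} = (5/16)^{8} = 390625/4294967296.
Summing the indicators: E[X] = Σ_H E[X_H] = 2027025 · p^{8} = 2027025 · 390625/4294967296 = 791806640625/4294967296.
Numerically: E[X] ≈ 184.

E[X] = 2027025 · (5/16)^{8} = 791806640625/4294967296 ≈ 184.


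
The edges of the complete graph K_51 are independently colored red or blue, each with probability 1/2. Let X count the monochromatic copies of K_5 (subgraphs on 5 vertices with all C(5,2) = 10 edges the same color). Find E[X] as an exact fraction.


Let X = Σ_S X_S over the C(51, 5) = 2349060 subsets S of size 5, where X_S = 1 if the K_5 on S is monochromatic.
For a fixed S, the K_5 on S has C(5, 2) = 10 edges. P[all 10 edges red] = (1/2)^10, and likewise for blue, so P[monochromatic] = 2·(1/2)^10 = 2^{1 − 10} = 1/512.
Summing: E[X] = C(51, 5) · 2^{1 − 10} = 2349060 · 1/512 = 587265/128.
Numerically: E[X] ≈ 4588.007812.

E[X] = C(51,5)·2^(1−C(5,2)) = 587265/128 ≈ 4588.007812.


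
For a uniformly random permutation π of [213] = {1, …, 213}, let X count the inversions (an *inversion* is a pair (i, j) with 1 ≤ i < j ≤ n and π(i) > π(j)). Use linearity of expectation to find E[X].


Write X = Σ X_I over the C(213, 2) = 22578 pairs i < j, with X_I the indicator of one inversion.
There are 22578 indicators.
For each fixed pair i < j, the values π(i) and π(j) are two distinct elements of {1, …, 213} in uniformly random order; by symmetry P[π(i) > π(j)] = 1/2.
By linearity: E[X] = 22578 · (1/2) = C(213, 2) · (1/2) = 22578/2 = 11289 ≈ 11289.000.

E[X] = 11289 = 11289.000.


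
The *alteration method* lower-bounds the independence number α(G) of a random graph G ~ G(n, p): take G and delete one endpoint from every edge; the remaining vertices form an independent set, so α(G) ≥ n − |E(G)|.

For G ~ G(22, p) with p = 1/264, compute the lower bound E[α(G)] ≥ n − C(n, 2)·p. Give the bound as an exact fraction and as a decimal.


E[|E(G)|] = C(22, 2)·p = 231 · (1/264) = 7/8.
E[α(G)] ≥ n − E[|E(G)|] = 22 − 7/8 = 169/8.
Numerically: ≈ 21.1250.
(This is only a lower bound; the true E[α(G)] may be larger.)

E[α(G)] ≥ 169/8 ≈ 21.1250.


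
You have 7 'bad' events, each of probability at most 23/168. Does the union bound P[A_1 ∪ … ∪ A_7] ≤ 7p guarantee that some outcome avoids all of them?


Union bound: P[∪_{i=1}^{7} A_i] ≤ Σ_i P[A_i] ≤ 7·p = 7·(23/168) = 23/24.
Numerically: 23/24 ≈ 0.958333.
Is 23/24 < 1? YES.
Since P[∪ A_i] ≤ 23/24 < 1, the complement has P[∩ A_i^c] ≥ 1 − 23/24 = 1/24 > 0, so some outcome avoids every A_i.

7·p = 23/24 ≈ 0.958333; existence CERTIFIED by the union bound.


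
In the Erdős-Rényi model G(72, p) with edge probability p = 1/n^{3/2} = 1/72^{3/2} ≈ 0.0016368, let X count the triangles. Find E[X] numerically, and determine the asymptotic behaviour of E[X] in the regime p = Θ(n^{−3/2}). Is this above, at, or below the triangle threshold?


Number of potential triangles: C(72, 3) = 59640.
Each occurs with probability p³ ≈ (0.0016368)³ ≈ 4.3853450e-09.
By linearity: E[X] = C(72, 3)·p³ ≈ 59640 · 4.3853450e-09 ≈ 0.00026.
Since α = 3/2 > 1, p = c/n^{3/2} = o(1/n) is below the triangle threshold p ~ 1/n. Asymptotically E[X] ~ (c³/6)·n^{3(1−α)} = (1³/6)·n^{-1.5} → 0, so by Markov's inequality G has no triangles w.h.p.

E[X] ≈ 0.00026; in regime p = Θ(1/n^{3/2}) E[X] tends to 0 (below the triangle threshold p ~ 1/n).


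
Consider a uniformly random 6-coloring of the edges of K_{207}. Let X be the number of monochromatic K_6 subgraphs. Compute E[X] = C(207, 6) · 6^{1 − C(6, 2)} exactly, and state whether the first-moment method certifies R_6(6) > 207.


E[X] = C(207, 6) · 6^{1 − 15} = 101563230237 · 6^{−14} = 101563230237/78364164096.
As a reduced fraction: E[X] = 33854410079/26121388032 ≈ 1.296042.
Is E[X] < 1? NO.
Since E[X] ≥ 1, the first-moment bound is inconclusive at n = 207; it does NOT by itself certify R_6(6) > 207.

E[X] = 33854410079/26121388032 ≈ 1.296042; E[X] ≥ 1; first-moment method inconclusive here.


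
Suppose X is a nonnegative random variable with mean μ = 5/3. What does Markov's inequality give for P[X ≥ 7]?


μ = E[X] = 5/3, a = 7.
Markov: P[X ≥ 7] ≤ μ/a = (5/3)/7 = 5/21.
Numerically: ≈ 0.238.
(Since a = 7 > μ = 1.667, the bound 5/21 is < 1 and informative.)

P[X ≥ 7] ≤ 5/21 ≈ 0.238.


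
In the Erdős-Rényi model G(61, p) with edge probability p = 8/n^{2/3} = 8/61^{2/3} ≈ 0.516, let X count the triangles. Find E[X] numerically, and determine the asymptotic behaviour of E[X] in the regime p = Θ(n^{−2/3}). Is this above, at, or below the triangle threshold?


Number of potential triangles: C(61, 3) = 35990.
Each occurs with probability p³ ≈ (0.516)³ ≈ 1.37597e-01.
By linearity: E[X] = C(61, 3)·p³ ≈ 35990 · 1.37597e-01 ≈ 4952.131.
Since α = 2/3 < 1, p = c/n^{2/3} ≫ 1/n is above the triangle threshold p ~ 1/n. Asymptotically E[X] ~ (c³/6)·n^{3(1−α)} = (8³/6)·n^{1} → ∞; triangles are abundant w.h.p.

E[X] ≈ 4952.131; in regime p = Θ(1/n^{2/3}) E[X] diverges (above the triangle threshold p ~ 1/n).


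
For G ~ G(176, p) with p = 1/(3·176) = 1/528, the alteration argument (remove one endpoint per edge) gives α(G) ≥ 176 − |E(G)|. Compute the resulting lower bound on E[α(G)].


E[|E(G)|] = C(176, 2)·p = 15400 · (1/528) = 175/6.
E[α(G)] ≥ n − E[|E(G)|] = 176 − 175/6 = 881/6.
Numerically: ≈ 146.8333.
(This is only a lower bound; the true E[α(G)] may be larger.)

E[α(G)] ≥ 881/6 ≈ 146.8333.


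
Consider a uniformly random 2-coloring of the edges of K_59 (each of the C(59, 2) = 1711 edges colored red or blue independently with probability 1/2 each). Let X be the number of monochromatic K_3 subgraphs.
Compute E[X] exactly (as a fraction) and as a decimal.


Let X = Σ_S X_S over the C(59, 3) = 32509 subsets S of size 3, where X_S = 1 if the K_3 on S is monochromatic.
For a fixed S, the K_3 on S has C(3, 2) = 3 edges. P[all 3 edges red] = (1/2)^3, and likewise for blue, so P[monochromatic] = 2·(1/2)^3 = 2^{1 − 3} = 1/4.
By linearity: E[X] = C(59, 3) · 2^{1 − 3} = 32509 · 1/4 = 32509/4.
Numerically: E[X] ≈ 8127.2500.

E[X] = C(59,3)·2^(1−C(3,2)) = 32509/4 ≈ 8127.2500.


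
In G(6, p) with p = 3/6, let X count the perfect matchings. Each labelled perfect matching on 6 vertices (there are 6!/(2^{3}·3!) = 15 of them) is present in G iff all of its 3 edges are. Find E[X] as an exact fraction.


K_6 has 6!/(2^{3}·3!) = 15 labelled perfect matchings.
For each such perfect matching H, let X_H = 1 if all 3 edges of H are present in G. Then P[X_H = 1] = p^{3} = (1/2)^{3} = 1/8.
By linearity: E[X] = Σ_H E[X_H] = 15 · p^{3} = 15 · 1/8 = 15/8.
Numerically: E[X] ≈ 1.875.

E[X] = 15 · (1/2)^{3} = 15/8 ≈ 1.875.


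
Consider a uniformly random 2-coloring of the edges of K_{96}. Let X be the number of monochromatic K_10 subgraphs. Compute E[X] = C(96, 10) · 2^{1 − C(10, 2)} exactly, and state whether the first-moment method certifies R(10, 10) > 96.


E[X] = C(96, 10) · 2^{1 − 45} = 11279926456656 · 2^{−44} = 11279926456656/17592186044416.
As a reduced fraction: E[X] = 704995403541/1099511627776 ≈ 0.64119.
Is E[X] < 1? YES.
Since E[X] < 1, there exists a 2-coloring of K_{96} with no monochromatic K_10; hence R(10, 10) > 96.

E[X] = 704995403541/1099511627776 ≈ 0.64119; E[X] < 1, so R(10, 10) > 96.


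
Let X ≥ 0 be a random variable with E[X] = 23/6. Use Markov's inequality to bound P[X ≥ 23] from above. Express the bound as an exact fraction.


μ = E[X] = 23/6, a = 23.
Markov: P[X ≥ 23] ≤ μ/a = (23/6)/23 = 1/6.
Numerically: ≈ 0.16667.
(Since a = 23 > μ = 3.83333, the bound 1/6 is < 1 and informative.)

P[X ≥ 23] ≤ 1/6 ≈ 0.16667.


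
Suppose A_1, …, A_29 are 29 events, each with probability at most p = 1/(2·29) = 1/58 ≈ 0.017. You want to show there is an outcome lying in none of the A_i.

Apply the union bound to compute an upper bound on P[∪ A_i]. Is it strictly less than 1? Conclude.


Union bound: P[∪_{i=1}^{29} A_i] ≤ Σ_i P[A_i] ≤ 29·p = 29·(1/58) = 1/2.
Numerically: 1/2 ≈ 0.500.
Is 1/2 < 1? YES.
Since P[∪ A_i] ≤ 1/2 < 1, the complement has P[∩ A_i^c] ≥ 1 − 1/2 = 1/2 > 0, so some outcome avoids every A_i.

29·p = 1/2 ≈ 0.500; existence CERTIFIED by the union bound.


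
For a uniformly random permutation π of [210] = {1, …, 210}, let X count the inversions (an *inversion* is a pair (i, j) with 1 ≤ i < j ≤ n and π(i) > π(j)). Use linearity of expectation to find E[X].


Write X = Σ X_I over the C(210, 2) = 21945 pairs i < j, with X_I the indicator of one inversion.
There are 21945 indicators.
For each fixed pair i < j, the values π(i) and π(j) are two distinct elements of {1, …, 210} in uniformly random order; by symmetry P[π(i) > π(j)] = 1/2.
By linearity: E[X] = 21945 · (1/2) = C(210, 2) · (1/2) = 21945/2 = 21945/2 ≈ 10972.50000.

E[X] = 21945/2 = 10972.50000.


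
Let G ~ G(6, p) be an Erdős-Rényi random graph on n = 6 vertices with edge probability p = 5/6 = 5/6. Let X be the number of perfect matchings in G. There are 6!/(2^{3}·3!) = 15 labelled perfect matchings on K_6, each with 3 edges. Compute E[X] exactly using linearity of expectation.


K_6 has 6!/(2^{3}·3!) = 15 labelled perfect matchings.
For each such perfect matching H, let X_H = 1 if all 3 edges of H are present in G. Then P[X_H = 1] = p^{3} = (5/6)^{3} = 125/216.
By linearity: E[X] = Σ_H E[X_H] = 15 · p^{3} = 15 · 125/216 = 625/72.
Numerically: E[X] ≈ 8.68.

E[X] = 15 · (5/6)^{3} = 625/72 ≈ 8.68.


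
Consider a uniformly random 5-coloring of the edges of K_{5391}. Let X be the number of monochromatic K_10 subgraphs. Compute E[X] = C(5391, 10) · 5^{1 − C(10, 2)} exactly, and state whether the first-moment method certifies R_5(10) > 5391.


E[X] = C(5391, 10) · 5^{1 − 45} = 5666344714787188828795213697883 · 5^{−44} = 5666344714787188828795213697883/5684341886080801486968994140625.
As a reduced fraction: E[X] = 5666344714787188828795213697883/5684341886080801486968994140625 ≈ 0.9968.
Is E[X] < 1? YES.
Since E[X] < 1, there exists a 5-coloring of K_{5391} with no monochromatic K_10; hence R_5(10) > 5391.

E[X] = 5666344714787188828795213697883/5684341886080801486968994140625 ≈ 0.9968; E[X] < 1, so R_5(10) > 5391.


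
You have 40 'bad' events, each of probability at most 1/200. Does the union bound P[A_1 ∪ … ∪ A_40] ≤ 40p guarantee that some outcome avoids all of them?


Union bound: P[∪_{i=1}^{40} A_i] ≤ Σ_i P[A_i] ≤ 40·p = 40·(1/200) = 1/5.
Numerically: 1/5 ≈ 0.200.
Is 1/5 < 1? YES.
Since P[∪ A_i] ≤ 1/5 < 1, the complement has P[∩ A_i^c] ≥ 1 − 1/5 = 4/5 > 0, so some outcome avoids every A_i.

40·p = 1/5 ≈ 0.200; existence CERTIFIED by the union bound.


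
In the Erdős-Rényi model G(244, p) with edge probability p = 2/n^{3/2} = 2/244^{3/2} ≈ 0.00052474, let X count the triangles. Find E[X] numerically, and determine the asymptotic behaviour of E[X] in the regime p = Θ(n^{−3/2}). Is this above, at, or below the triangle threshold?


Number of potential triangles: C(244, 3) = 2391444.
Each occurs with probability p³ ≈ (0.00052474)³ ≈ 1.4448933e-10.
By linearity: E[X] = C(244, 3)·p³ ≈ 2391444 · 1.4448933e-10 ≈ 0.00035.
Since α = 3/2 > 1, p = c/n^{3/2} = o(1/n) is below the triangle threshold p ~ 1/n. Asymptotically E[X] ~ (c³/6)·n^{3(1−α)} = (2³/6)·n^{-1.5} → 0, so by Markov's inequality G has no triangles w.h.p.

E[X] ≈ 0.00035; in regime p = Θ(1/n^{3/2}) E[X] tends to 0 (below the triangle threshold p ~ 1/n).


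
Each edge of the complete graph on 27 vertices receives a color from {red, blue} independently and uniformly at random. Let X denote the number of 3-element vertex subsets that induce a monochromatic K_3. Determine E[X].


Let X = Σ_S X_S over the C(27, 3) = 2925 subsets S of size 3, where X_S = 1 if the K_3 on S is monochromatic.
For a fixed S, the K_3 on S has C(3, 2) = 3 edges. P[all 3 edges red] = (1/2)^3, and likewise for blue, so P[monochromatic] = 2·(1/2)^3 = 2^{1 − 3} = 1/4.
By linearity: E[X] = C(27, 3) · 2^{1 − 3} = 2925 · 1/4 = 2925/4.
Numerically: E[X] ≈ 731.250000.

E[X] = C(27,3)·2^(1−C(3,2)) = 2925/4 ≈ 731.250000.


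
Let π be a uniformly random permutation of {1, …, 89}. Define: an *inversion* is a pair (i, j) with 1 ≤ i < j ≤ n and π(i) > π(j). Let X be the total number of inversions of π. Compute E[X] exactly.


Write X = Σ X_I over the C(89, 2) = 3916 pairs i < j, with X_I the indicator of one inversion.
There are 3916 indicators.
For each fixed pair i < j, the values π(i) and π(j) are two distinct elements of {1, …, 89} in uniformly random order; by symmetry P[π(i) > π(j)] = 1/2.
By linearity: E[X] = 3916 · (1/2) = C(89, 2) · (1/2) = 3916/2 = 1958 ≈ 1958.0000.

E[X] = 1958 = 1958.0000.


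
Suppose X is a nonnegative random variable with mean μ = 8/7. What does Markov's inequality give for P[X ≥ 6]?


μ = E[X] = 8/7, a = 6.
Markov: P[X ≥ 6] ≤ μ/a = (8/7)/6 = 4/21.
Numerically: ≈ 0.19048.
(Since a = 6 > μ = 1.14286, the bound 4/21 is < 1 and informative.)

P[X ≥ 6] ≤ 4/21 ≈ 0.19048.


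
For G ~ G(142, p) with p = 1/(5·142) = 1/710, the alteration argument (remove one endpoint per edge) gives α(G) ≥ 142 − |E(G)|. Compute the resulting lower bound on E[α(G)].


E[|E(G)|] = C(142, 2)·p = 10011 · (1/710) = 141/10.
E[α(G)] ≥ n − E[|E(G)|] = 142 − 141/10 = 1279/10.
Numerically: ≈ 127.90000.
(This is only a lower bound; the true E[α(G)] may be larger.)

E[α(G)] ≥ 1279/10 ≈ 127.90000.


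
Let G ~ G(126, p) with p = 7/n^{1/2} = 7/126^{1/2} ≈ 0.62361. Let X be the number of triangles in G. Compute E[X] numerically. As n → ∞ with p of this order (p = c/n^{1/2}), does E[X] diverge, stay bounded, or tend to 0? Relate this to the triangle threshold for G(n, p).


Number of potential triangles: C(126, 3) = 325500.
Each occurs with probability p³ ≈ (0.62361)³ ≈ 2.42514831e-01.
By linearity: E[X] = C(126, 3)·p³ ≈ 325500 · 2.42514831e-01 ≈ 78938.577368.
Since α = 1/2 < 1, p = c/n^{1/2} ≫ 1/n is above the triangle threshold p ~ 1/n. Asymptotically E[X] ~ (c³/6)·n^{3(1−α)} = (7³/6)·n^{1.5} → ∞; triangles are abundant w.h.p.

E[X] ≈ 78938.577368; in regime p = Θ(1/n^{1/2}) E[X] diverges (above the triangle threshold p ~ 1/n).


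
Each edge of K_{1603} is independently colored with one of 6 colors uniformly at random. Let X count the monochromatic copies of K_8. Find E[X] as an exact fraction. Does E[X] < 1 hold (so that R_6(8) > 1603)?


E[X] = C(1603, 8) · 6^{1 − 28} = 1062551202482611197720 · 6^{−27} = 1062551202482611197720/1023490369077469249536.
As a reduced fraction: E[X] = 14757655590036266635/14215144014964850688 ≈ 1.038164.
Is E[X] < 1? NO.
Since E[X] ≥ 1, the first-moment bound is inconclusive at n = 1603; it does NOT by itself certify R_6(8) > 1603.

E[X] = 14757655590036266635/14215144014964850688 ≈ 1.038164; E[X] ≥ 1; first-moment method inconclusive here.


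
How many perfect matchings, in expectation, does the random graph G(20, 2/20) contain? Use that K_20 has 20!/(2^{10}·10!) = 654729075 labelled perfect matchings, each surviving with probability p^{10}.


K_20 has 20!/(2^{10}·10!) = 654729075 labelled perfect matchings.
For each such perfect matching H, let X_H = 1 if all 10 edges of H are present in G. Then P[X_H = 1] = p^{10} = (1/10)^{10} = 1/10000000000.
Summing the indicators: E[X] = Σ_H E[X_H] = 654729075 · p^{10} = 654729075 · 1/10000000000 = 26189163/400000000.
Numerically: E[X] ≈ 0.06547.

E[X] = 654729075 · (1/10)^{10} = 26189163/400000000 ≈ 0.06547.


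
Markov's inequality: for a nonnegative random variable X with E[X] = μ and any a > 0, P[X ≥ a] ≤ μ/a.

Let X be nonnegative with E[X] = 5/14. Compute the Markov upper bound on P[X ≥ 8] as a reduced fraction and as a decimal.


μ = E[X] = 5/14, a = 8.
Markov: P[X ≥ 8] ≤ μ/a = (5/14)/8 = 5/112.
Numerically: ≈ 0.0446.
(Since a = 8 > μ = 0.3571, the bound 5/112 is < 1 and informative.)

P[X ≥ 8] ≤ 5/112 ≈ 0.0446.


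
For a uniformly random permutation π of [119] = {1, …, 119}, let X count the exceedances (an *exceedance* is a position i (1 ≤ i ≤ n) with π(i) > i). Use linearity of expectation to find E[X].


Write X = Σ_{i=1}^{119} X_i, where X_i = 1_{π(i) > i}.
For each fixed i, π(i) is uniform over {1, …, 119} (marginal of a uniform permutation), so P[π(i) > i] = (n − i)/n. Summing: Σ_{i=1}^{119} (n − i)/n = (0 + 1 + … + 118)/119 = 119(119 − 1)/(2·119) = (119 − 1)/2.
Hence E[X] = Σ_{i=1}^{119} (119 − i)/119 = 59 ≈ 59.000.

E[X] = 59 = 59.000.


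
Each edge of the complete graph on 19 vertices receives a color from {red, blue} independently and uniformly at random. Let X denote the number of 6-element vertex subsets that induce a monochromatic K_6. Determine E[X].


Let X = Σ_S X_S over the C(19, 6) = 27132 subsets S of size 6, where X_S = 1 if the K_6 on S is monochromatic.
For a fixed S, the K_6 on S has C(6, 2) = 15 edges. P[all 15 edges red] = (1/2)^15, and likewise for blue, so P[monochromatic] = 2·(1/2)^15 = 2^{1 − 15} = 1/16384.
Summing: E[X] = C(19, 6) · 2^{1 − 15} = 27132 · 1/16384 = 6783/4096.
Numerically: E[X] ≈ 1.6560.

E[X] = C(19,6)·2^(1−C(6,2)) = 6783/4096 ≈ 1.6560.


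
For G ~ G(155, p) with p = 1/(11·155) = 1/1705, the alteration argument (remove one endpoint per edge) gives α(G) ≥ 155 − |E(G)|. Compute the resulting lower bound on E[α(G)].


E[|E(G)|] = C(155, 2)·p = 11935 · (1/1705) = 7.
E[α(G)] ≥ n − E[|E(G)|] = 155 − 7 = 148.
Numerically: ≈ 148.0000.
(This is only a lower bound; the true E[α(G)] may be larger.)

E[α(G)] ≥ 148 ≈ 148.0000.


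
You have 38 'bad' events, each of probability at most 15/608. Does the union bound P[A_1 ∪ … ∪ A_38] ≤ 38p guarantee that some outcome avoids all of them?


Union bound: P[∪_{i=1}^{38} A_i] ≤ Σ_i P[A_i] ≤ 38·p = 38·(15/608) = 15/16.
Numerically: 15/16 ≈ 0.9375000.
Is 15/16 < 1? YES.
Since P[∪ A_i] ≤ 15/16 < 1, the complement has P[∩ A_i^c] ≥ 1 − 15/16 = 1/16 > 0, so some outcome avoids every A_i.

38·p = 15/16 ≈ 0.9375000; existence CERTIFIED by the union bound.


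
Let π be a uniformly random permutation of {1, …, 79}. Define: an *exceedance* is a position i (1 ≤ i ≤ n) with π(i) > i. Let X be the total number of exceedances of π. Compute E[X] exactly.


Write X = Σ_{i=1}^{79} X_i, where X_i = 1_{π(i) > i}.
For each fixed i, π(i) is uniform over {1, …, 79} (marginal of a uniform permutation), so P[π(i) > i] = (n − i)/n. Summing: Σ_{i=1}^{79} (n − i)/n = (0 + 1 + … + 78)/79 = 79(79 − 1)/(2·79) = (79 − 1)/2.
Hence E[X] = Σ_{i=1}^{79} (79 − i)/79 = 39 ≈ 39.00000.

E[X] = 39 = 39.00000.


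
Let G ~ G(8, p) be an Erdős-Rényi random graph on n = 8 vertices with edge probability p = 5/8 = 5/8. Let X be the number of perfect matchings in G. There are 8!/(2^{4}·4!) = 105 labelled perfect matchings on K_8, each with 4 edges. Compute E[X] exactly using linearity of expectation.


K_8 has 8!/(2^{4}·4!) = 105 labelled perfect matchings.
For each such perfect matching H, let X_H = 1 if all 4 edges of H are present in G. Then P[X_H = 1] = p^{4} = (5/8)^{4} = 625/4096.
By linearity: E[X] = Σ_H E[X_H] = 105 · p^{4} = 105 · 625/4096 = 65625/4096.
Numerically: E[X] ≈ 16.022.

E[X] = 105 · (5/8)^{4} = 65625/4096 ≈ 16.022.


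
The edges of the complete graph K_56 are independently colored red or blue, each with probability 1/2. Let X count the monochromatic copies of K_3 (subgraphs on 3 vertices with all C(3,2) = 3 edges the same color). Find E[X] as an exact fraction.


Let X = Σ_S X_S over the C(56, 3) = 27720 subsets S of size 3, where X_S = 1 if the K_3 on S is monochromatic.
For a fixed S, the K_3 on S has C(3, 2) = 3 edges. P[all 3 edges red] = (1/2)^3, and likewise for blue, so P[monochromatic] = 2·(1/2)^3 = 2^{1 − 3} = 1/4.
Summing: E[X] = C(56, 3) · 2^{1 − 3} = 27720 · 1/4 = 6930.
Numerically: E[X] ≈ 6930.000000.

E[X] = C(56,3)·2^(1−C(3,2)) = 6930 ≈ 6930.000000.


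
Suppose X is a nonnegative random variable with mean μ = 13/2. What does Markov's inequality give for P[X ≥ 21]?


μ = E[X] = 13/2, a = 21.
Markov: P[X ≥ 21] ≤ μ/a = (13/2)/21 = 13/42.
Numerically: ≈ 0.310.
(Since a = 21 > μ = 6.500, the bound 13/42 is < 1 and informative.)

P[X ≥ 21] ≤ 13/42 ≈ 0.310.


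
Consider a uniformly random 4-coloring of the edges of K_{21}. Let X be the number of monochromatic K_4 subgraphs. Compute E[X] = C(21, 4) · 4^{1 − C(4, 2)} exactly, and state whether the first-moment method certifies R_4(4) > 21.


E[X] = C(21, 4) · 4^{1 − 6} = 5985 · 4^{−5} = 5985/1024.
As a reduced fraction: E[X] = 5985/1024 ≈ 5.84473.
Is E[X] < 1? NO.
Since E[X] ≥ 1, the first-moment bound is inconclusive at n = 21; it does NOT by itself certify R_4(4) > 21.

E[X] = 5985/1024 ≈ 5.84473; E[X] ≥ 1; first-moment method inconclusive here.


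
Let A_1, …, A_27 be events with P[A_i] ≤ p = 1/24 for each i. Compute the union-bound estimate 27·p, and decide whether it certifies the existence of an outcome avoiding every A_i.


Union bound: P[∪_{i=1}^{27} A_i] ≤ Σ_i P[A_i] ≤ 27·p = 27·(1/24) = 9/8.
Numerically: 9/8 ≈ 1.1250000.
Is 9/8 < 1? NO.
Since the bound 9/8 is ≥ 1, the union bound is uninformative here; it does NOT by itself certify existence.

27·p = 9/8 ≈ 1.1250000; existence NOT certified by the union bound.


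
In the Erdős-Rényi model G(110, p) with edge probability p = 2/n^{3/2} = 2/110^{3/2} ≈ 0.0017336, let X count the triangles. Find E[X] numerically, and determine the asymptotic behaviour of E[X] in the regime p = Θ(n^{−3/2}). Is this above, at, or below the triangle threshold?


Number of potential triangles: C(110, 3) = 215820.
Each occurs with probability p³ ≈ (0.0017336)³ ≈ 5.2098222e-09.
By linearity: E[X] = C(110, 3)·p³ ≈ 215820 · 5.2098222e-09 ≈ 0.00112.
Since α = 3/2 > 1, p = c/n^{3/2} = o(1/n) is below the triangle threshold p ~ 1/n. Asymptotically E[X] ~ (c³/6)·n^{3(1−α)} = (2³/6)·n^{-1.5} → 0, so by Markov's inequality G has no triangles w.h.p.

E[X] ≈ 0.00112; in regime p = Θ(1/n^{3/2}) E[X] tends to 0 (below the triangle threshold p ~ 1/n).


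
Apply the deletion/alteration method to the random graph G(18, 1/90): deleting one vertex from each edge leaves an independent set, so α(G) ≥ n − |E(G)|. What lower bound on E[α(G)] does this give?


E[|E(G)|] = C(18, 2)·p = 153 · (1/90) = 17/10.
E[α(G)] ≥ n − E[|E(G)|] = 18 − 17/10 = 163/10.
Numerically: ≈ 16.3000.
(This is only a lower bound; the true E[α(G)] may be larger.)

E[α(G)] ≥ 163/10 ≈ 16.3000.


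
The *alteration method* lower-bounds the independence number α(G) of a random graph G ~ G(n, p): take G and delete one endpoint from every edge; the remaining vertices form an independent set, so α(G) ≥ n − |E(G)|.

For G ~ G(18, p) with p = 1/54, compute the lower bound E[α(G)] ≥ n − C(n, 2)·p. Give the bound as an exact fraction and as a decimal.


E[|E(G)|] = C(18, 2)·p = 153 · (1/54) = 17/6.
E[α(G)] ≥ n − E[|E(G)|] = 18 − 17/6 = 91/6.
Numerically: ≈ 15.1667.
(This is only a lower bound; the true E[α(G)] may be larger.)

E[α(G)] ≥ 91/6 ≈ 15.1667.


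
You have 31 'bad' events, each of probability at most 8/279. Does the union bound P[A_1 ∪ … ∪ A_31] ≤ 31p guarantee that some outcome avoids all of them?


Union bound: P[∪_{i=1}^{31} A_i] ≤ Σ_i P[A_i] ≤ 31·p = 31·(8/279) = 8/9.
Numerically: 8/9 ≈ 0.88889.
Is 8/9 < 1? YES.
Since P[∪ A_i] ≤ 8/9 < 1, the complement has P[∩ A_i^c] ≥ 1 − 8/9 = 1/9 > 0, so some outcome avoids every A_i.

31·p = 8/9 ≈ 0.88889; existence CERTIFIED by the union bound.


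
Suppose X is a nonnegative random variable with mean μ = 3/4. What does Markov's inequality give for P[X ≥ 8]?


μ = E[X] = 3/4, a = 8.
Markov: P[X ≥ 8] ≤ μ/a = (3/4)/8 = 3/32.
Numerically: ≈ 0.093750.
(Since a = 8 > μ = 0.750000, the bound 3/32 is < 1 and informative.)

P[X ≥ 8] ≤ 3/32 ≈ 0.093750.


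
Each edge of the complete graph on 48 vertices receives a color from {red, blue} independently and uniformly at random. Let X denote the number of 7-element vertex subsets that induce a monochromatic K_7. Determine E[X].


Let X = Σ_S X_S over the C(48, 7) = 73629072 subsets S of size 7, where X_S = 1 if the K_7 on S is monochromatic.
For a fixed S, the K_7 on S has C(7, 2) = 21 edges. P[all 21 edges red] = (1/2)^21, and likewise for blue, so P[monochromatic] = 2·(1/2)^21 = 2^{1 − 21} = 1/1048576.
By linearity: E[X] = C(48, 7) · 2^{1 − 21} = 73629072 · 1/1048576 = 4601817/65536.
Numerically: E[X] ≈ 70.218155.

E[X] = C(48,7)·2^(1−C(7,2)) = 4601817/65536 ≈ 70.218155.


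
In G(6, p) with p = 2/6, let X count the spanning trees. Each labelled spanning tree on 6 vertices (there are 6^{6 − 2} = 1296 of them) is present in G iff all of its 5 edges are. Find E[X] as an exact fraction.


K_6 has 6^{6 − 2} = 1296 labelled spanning trees.
For each such spanning tree H, let X_H = 1 if all 5 edges of H are present in G. Then P[X_H = 1] = p^{5} = (1/3)^{5} = 1/243.
Summing the indicators: E[X] = Σ_H E[X_H] = 1296 · p^{5} = 1296 · 1/243 = 16/3.
Numerically: E[X] ≈ 5.333.

E[X] = 1296 · (1/3)^{5} = 16/3 ≈ 5.333.


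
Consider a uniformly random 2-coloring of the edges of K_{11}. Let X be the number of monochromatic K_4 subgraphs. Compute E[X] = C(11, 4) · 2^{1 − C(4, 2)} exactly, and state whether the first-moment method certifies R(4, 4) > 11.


E[X] = C(11, 4) · 2^{1 − 6} = 330 · 2^{−5} = 330/32.
As a reduced fraction: E[X] = 165/16 ≈ 10.31250.
Is E[X] < 1? NO.
Since E[X] ≥ 1, the first-moment bound is inconclusive at n = 11; it does NOT by itself certify R(4, 4) > 11.

E[X] = 165/16 ≈ 10.31250; E[X] ≥ 1; first-moment method inconclusive here.


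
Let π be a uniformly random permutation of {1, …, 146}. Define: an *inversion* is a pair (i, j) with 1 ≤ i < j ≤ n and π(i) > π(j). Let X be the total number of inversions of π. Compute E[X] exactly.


Write X = Σ X_I over the C(146, 2) = 10585 pairs i < j, with X_I the indicator of one inversion.
There are 10585 indicators.
For each fixed pair i < j, the values π(i) and π(j) are two distinct elements of {1, …, 146} in uniformly random order; by symmetry P[π(i) > π(j)] = 1/2.
By linearity: E[X] = 10585 · (1/2) = C(146, 2) · (1/2) = 10585/2 = 10585/2 ≈ 5292.500000.

E[X] = 10585/2 = 5292.500000.


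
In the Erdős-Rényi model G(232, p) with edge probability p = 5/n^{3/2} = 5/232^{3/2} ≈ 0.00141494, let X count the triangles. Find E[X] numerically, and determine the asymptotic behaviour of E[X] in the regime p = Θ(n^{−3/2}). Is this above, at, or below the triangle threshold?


Number of potential triangles: C(232, 3) = 2054360.
Each occurs with probability p³ ≈ (0.00141494)³ ≈ 2.83278805e-09.
By linearity: E[X] = C(232, 3)·p³ ≈ 2054360 · 2.83278805e-09 ≈ 0.005820.
Since α = 3/2 > 1, p = c/n^{3/2} = o(1/n) is below the triangle threshold p ~ 1/n. Asymptotically E[X] ~ (c³/6)·n^{3(1−α)} = (5³/6)·n^{-1.5} → 0, so by Markov's inequality G has no triangles w.h.p.

E[X] ≈ 0.005820; in regime p = Θ(1/n^{3/2}) E[X] tends to 0 (below the triangle threshold p ~ 1/n).


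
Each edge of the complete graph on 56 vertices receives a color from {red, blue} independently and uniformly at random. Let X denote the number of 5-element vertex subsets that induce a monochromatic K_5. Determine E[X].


Let X = Σ_S X_S over the C(56, 5) = 3819816 subsets S of size 5, where X_S = 1 if the K_5 on S is monochromatic.
For a fixed S, the K_5 on S has C(5, 2) = 10 edges. P[all 10 edges red] = (1/2)^10, and likewise for blue, so P[monochromatic] = 2·(1/2)^10 = 2^{1 − 10} = 1/512.
Summing: E[X] = C(56, 5) · 2^{1 − 10} = 3819816 · 1/512 = 477477/64.
Numerically: E[X] ≈ 7460.578.

E[X] = C(56,5)·2^(1−C(5,2)) = 477477/64 ≈ 7460.578.
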